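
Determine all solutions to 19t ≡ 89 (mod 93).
83

Since gcd(19, 93) = 1 divides 89, a solution exists.
Multiply both sides by the inverse of 19 mod 93:
  19^(-1) mod 93 = 49
  x ≡ 49 × 89 ≡ 4361 ≡ 83 (mod 93)
Verification: 19 × 83 = 1577 = 16 × 93 + 89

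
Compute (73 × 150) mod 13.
4

(73 × 150) = 10950
10950 mod 13 = 4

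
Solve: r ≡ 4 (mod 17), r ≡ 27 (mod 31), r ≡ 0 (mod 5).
M = 17 × 31 × 5 = 2635. M₁ = 155, y₁ ≡ 9 (mod 17). M₂ = 85, y₂ ≡ 27 (mod 31). M₃ = 527, y₃ ≡ 3 (mod 5). r = 4×155×9 + 27×85×27 + 0×527×3 ≡ 1670 (mod 2635)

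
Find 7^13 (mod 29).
Using repeated squaring. 13 = 8 + 4 + 1 (binary 1101). Repeated squaring mod 29: 7^1 ≡ 7; 7^2 ≡ 7² = 49 ≡ 20; 7^4 ≡ 20² = 400 ≡ 23; 7^8 ≡ 23² = 529 ≡ 7. Multiply: 7^13 = 7^8 × 7^4 × 7^1 ≡ 7 × 23 × 7 (mod 29): 7 × 23 = 161 ≡ 16; 16 × 7 = 112 ≡ 25. So 7^13 ≡ 25 (mod 29).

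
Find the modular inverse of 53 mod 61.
53^(-1) ≡ 38 (mod 61). Verification: 53 × 38 = 2014 ≡ 1 (mod 61)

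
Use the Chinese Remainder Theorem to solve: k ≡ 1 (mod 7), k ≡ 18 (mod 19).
M = 7 × 19 = 133. M₁ = 19, y₁ ≡ 3 (mod 7). M₂ = 7, y₂ ≡ 11 (mod 19). k = 1×19×3 + 18×7×11 ≡ 113 (mod 133)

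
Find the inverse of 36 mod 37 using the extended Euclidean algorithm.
Extended GCD: 36(-1) + 37(1) = 1. So 36^(-1) ≡ 36 ≡ 36 (mod 37). Verify: 36 × 36 = 1296 ≡ 1 (mod 37)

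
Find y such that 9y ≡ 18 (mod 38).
2

Since gcd(9, 38) = 1 divides 18, a solution exists.
Multiply both sides by the inverse of 9 mod 38:
  9^(-1) mod 38 = 17
  x ≡ 17 × 18 ≡ 306 ≡ 2 (mod 38)
Verification: 9 × 2 = 18 = 0 × 38 + 18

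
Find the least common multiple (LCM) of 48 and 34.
816

First find GCD(48, 34) using the Euclidean algorithm:
48 = 1 × 34 + 14
34 = 2 × 14 + 6
14 = 2 × 6 + 2
6 = 3 × 2 + 0
GCD(48, 34) = 2

LCM formula: LCM(a, b) = (a × b) / GCD(a, b)
LCM(48, 34) = (48 × 34) / 2
LCM(48, 34) = 1632 / 2
LCM(48, 34) = 816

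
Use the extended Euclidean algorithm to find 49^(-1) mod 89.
Extended GCD: 49(20) + 89(-11) = 1. So 49^(-1) ≡ 20 ≡ 20 (mod 89). Verify: 49 × 20 = 980 ≡ 1 (mod 89)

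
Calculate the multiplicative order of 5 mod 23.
Powers of 5 mod 23: 5^1≡5, 5^2≡2, 5^3≡10, 5^4≡4, 5^5≡20, 5^6≡8, 5^7≡17, 5^8≡16, 5^9≡11, 5^10≡9, 5^11≡22, 5^12≡18, 5^13≡21, 5^14≡13, 5^15≡19, 5^16≡3, 5^17≡15, 5^18≡6, 5^19≡7, 5^20≡12, 5^21≡14, 5^22≡1. Order = 22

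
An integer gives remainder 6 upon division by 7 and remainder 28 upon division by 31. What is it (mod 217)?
M = 7 × 31 = 217. M₁ = 31, y₁ ≡ 5 (mod 7). M₂ = 7, y₂ ≡ 9 (mod 31). r = 6×31×5 + 28×7×9 ≡ 90 (mod 217). The smallest positive such number is 90.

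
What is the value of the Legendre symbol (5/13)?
(5/13) = 5^{6} mod 13 = -1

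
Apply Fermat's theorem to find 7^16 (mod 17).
By Fermat's Little Theorem, 7^{16} ≡ 1 (mod 17) since 17 is prime and gcd(7, 17) = 1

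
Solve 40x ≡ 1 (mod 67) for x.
62

Using Extended Euclidean Algorithm:
gcd(40, 67) = 1
Bezout coefficients: 40 × -5 + 67 × 3 = 1
So 40 × -5 ≡ 1 (mod 67)
The inverse is -5 mod 67 = 62
Verification: 40 × 62 = 2480 = 37 × 67 + 1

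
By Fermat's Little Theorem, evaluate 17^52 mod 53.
By Fermat's Little Theorem, 17^{52} ≡ 1 (mod 53) since 53 is prime and gcd(17, 53) = 1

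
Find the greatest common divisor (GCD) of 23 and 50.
1

Using the Euclidean algorithm:
23 = 0 × 50 + 23
50 = 2 × 23 + 4
23 = 5 × 4 + 3
4 = 1 × 3 + 1
3 = 3 × 1 + 0

GCD(23, 50) = 1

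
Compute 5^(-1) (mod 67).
27

Using Extended Euclidean Algorithm:
gcd(5, 67) = 1
Bezout coefficients: 5 × 27 + 67 × -2 = 1
So 5 × 27 ≡ 1 (mod 67)
The inverse is 27 mod 67 = 27
Verification: 5 × 27 = 135 = 2 × 67 + 1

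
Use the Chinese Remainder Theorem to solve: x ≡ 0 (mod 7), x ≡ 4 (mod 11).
70

Using the Chinese Remainder Theorem:
M = product of moduli = 77
For equation 1: M_1 = 11, 11 ≡ 4 (mod 7), inverse of 11 mod 7 is 2 (check: 4 × 2 = 8 ≡ 1 (mod 7))
For equation 2: M_2 = 7, 7 ≡ 7 (mod 11), inverse of 7 mod 11 is 8 (check: 7 × 8 = 56 ≡ 1 (mod 11))
Combine: x ≡ Σ r_i×M_i×(M_i⁻¹ mod m_i) = 0×11×2 + 4×7×8 = 0 + 224 = 224
224 mod 77 = 70
x ≡ 70 (mod 77)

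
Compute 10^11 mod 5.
Using repeated squaring. 10 ≡ 0 (mod 5). 11 = 8 + 2 + 1 (binary 1011). Repeated squaring mod 5: 0^1 ≡ 0; 0^2 ≡ 0² = 0 ≡ 0; 0^4 ≡ 0² = 0 ≡ 0; 0^8 ≡ 0² = 0 ≡ 0. Multiply: 10^11 ≡ 0^8 × 0^2 × 0^1 ≡ 0 × 0 × 0 (mod 5): 0 × 0 = 0 ≡ 0; 0 × 0 = 0 ≡ 0. So 10^11 ≡ 0 (mod 5).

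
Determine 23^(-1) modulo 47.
23^(-1) ≡ 45 (mod 47). Verification: 23 × 45 = 1035 ≡ 1 (mod 47)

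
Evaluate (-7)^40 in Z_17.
Using Fermat: (-7)^{16} ≡ 1 (mod 17). 40 ≡ 8 (mod 16). So (-7)^{40} ≡ (-7)^{8} ≡ 16 (mod 17)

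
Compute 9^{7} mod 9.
0

Using successive squaring:
Binary expansion of 7: 111
Powers of 9 mod 9 (each is the square of the previous):
  9^1 ≡ 0 (mod 9)
  9^2 ≡ 0² = 0 ≡ 0 (mod 9)
  9^4 ≡ 0² = 0 ≡ 0 (mod 9)
7 = 4 + 2 + 1, so 9^7 = 9^4 × 9^2 × 9^1 ≡ 0 × 0 × 0 (mod 9)
Multiplying step by step:
  0 × 0 = 0 ≡ 0 (mod 9)
  0 × 0 = 0 ≡ 0 (mod 9)
Result: 9^7 ≡ 0 (mod 9)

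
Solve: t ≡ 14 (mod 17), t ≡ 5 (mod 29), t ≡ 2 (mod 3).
M = 17 × 29 × 3 = 1479. M₁ = 87, y₁ ≡ 9 (mod 17). M₂ = 51, y₂ ≡ 4 (mod 29). M₃ = 493, y₃ ≡ 1 (mod 3). t = 14×87×9 + 5×51×4 + 2×493×1 ≡ 1136 (mod 1479)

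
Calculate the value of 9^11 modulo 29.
Using repeated squaring. 11 = 8 + 2 + 1 (binary 1011). Repeated squaring mod 29: 9^1 ≡ 9; 9^2 ≡ 9² = 81 ≡ 23; 9^4 ≡ 23² = 529 ≡ 7; 9^8 ≡ 7² = 49 ≡ 20. Multiply: 9^11 = 9^8 × 9^2 × 9^1 ≡ 20 × 23 × 9 (mod 29): 20 × 23 = 460 ≡ 25; 25 × 9 = 225 ≡ 22. So 9^11 ≡ 22 (mod 29).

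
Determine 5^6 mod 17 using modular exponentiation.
6 = 4 + 2 (binary 110). Repeated squaring mod 17: 5^1 ≡ 5; 5^2 ≡ 5² = 25 ≡ 8; 5^4 ≡ 8² = 64 ≡ 13. Multiply: 5^6 = 5^4 × 5^2 ≡ 13 × 8 (mod 17): 13 × 8 = 104 ≡ 2. So 5^6 ≡ 2 (mod 17).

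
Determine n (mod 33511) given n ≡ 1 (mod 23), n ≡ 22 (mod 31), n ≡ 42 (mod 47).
27302

Using the Chinese Remainder Theorem:
M = product of moduli = 33511
For equation 1: M_1 = 1457, 1457 ≡ 8 (mod 23), inverse of 1457 mod 23 is 3 (check: 8 × 3 = 24 ≡ 1 (mod 23))
For equation 2: M_2 = 1081, 1081 ≡ 27 (mod 31), inverse of 1081 mod 31 is 23 (check: 27 × 23 = 621 ≡ 1 (mod 31))
For equation 3: M_3 = 713, 713 ≡ 8 (mod 47), inverse of 713 mod 47 is 6 (check: 8 × 6 = 48 ≡ 1 (mod 47))
Combine: n ≡ Σ r_i×M_i×(M_i⁻¹ mod m_i) = 1×1457×3 + 22×1081×23 + 42×713×6 = 4371 + 546986 + 179676 = 731033
731033 mod 33511 = 27302
n ≡ 27302 (mod 33511)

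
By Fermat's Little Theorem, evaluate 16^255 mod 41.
By Fermat: 16^{40} ≡ 1 (mod 41). 255 ≡ 15 (mod 40). So 16^{255} ≡ 16^{15} ≡ 1 (mod 41)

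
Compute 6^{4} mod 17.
4

Using successive squaring:
Binary expansion of 4: 100
Powers of 6 mod 17 (each is the square of the previous):
  6^1 ≡ 6 (mod 17)
  6^2 ≡ 6² = 36 ≡ 2 (mod 17)
  6^4 ≡ 2² = 4 ≡ 4 (mod 17)
4 is a power of 2, so 6^4 is the last square: ≡ 4 (mod 17)
Result: 6^4 ≡ 4 (mod 17)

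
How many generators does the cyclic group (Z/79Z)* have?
24

The number of primitive roots modulo p is φ(p-1) = φ(78)
φ(78) = 24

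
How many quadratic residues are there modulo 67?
For prime 67, there are (p-1)/2 = (67-1)/2 = 33 quadratic residues (excluding 0).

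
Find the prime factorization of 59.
59

Divide by primes starting from smallest:
59 ÷ 59 = 1

59 = 59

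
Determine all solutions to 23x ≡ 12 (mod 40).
4

Since gcd(23, 40) = 1 divides 12, a solution exists.
Multiply both sides by the inverse of 23 mod 40:
  23^(-1) mod 40 = 7
  x ≡ 7 × 12 ≡ 84 ≡ 4 (mod 40)
Verification: 23 × 4 = 92 = 2 × 40 + 12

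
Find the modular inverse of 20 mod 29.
20^(-1) ≡ 16 (mod 29). Verification: 20 × 16 = 320 ≡ 1 (mod 29)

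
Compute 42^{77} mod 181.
135

Using successive squaring:
Binary expansion of 77: 1001101
Powers of 42 mod 181 (each is the square of the previous):
  42^1 ≡ 42 (mod 181)
  42^2 ≡ 42² = 1764 ≡ 135 (mod 181)
  42^4 ≡ 135² = 18225 ≡ 125 (mod 181)
  42^8 ≡ 125² = 15625 ≡ 59 (mod 181)
  42^16 ≡ 59² = 3481 ≡ 42 (mod 181)
  42^32 ≡ 42² = 1764 ≡ 135 (mod 181)
  42^64 ≡ 135² = 18225 ≡ 125 (mod 181)
77 = 64 + 8 + 4 + 1, so 42^77 = 42^64 × 42^8 × 42^4 × 42^1 ≡ 125 × 59 × 125 × 42 (mod 181)
Multiplying step by step:
  125 × 59 = 7375 ≡ 135 (mod 181)
  135 × 125 = 16875 ≡ 42 (mod 181)
  42 × 42 = 1764 ≡ 135 (mod 181)
Result: 42^77 ≡ 135 (mod 181)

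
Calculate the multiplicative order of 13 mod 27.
Powers of 13 mod 27: 13^1≡13, 13^2≡7, 13^3≡10, 13^4≡22, 13^5≡16, 13^6≡19, 13^7≡4, 13^8≡25, 13^9≡1. Order = 9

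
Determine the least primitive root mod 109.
p - 1 = 108 has prime divisors 2, 3. h is a primitive root mod 109 iff h^(108/q) ≢ 1 (mod 109) for each such q.
h = 2: 2^54 ≡ 108, 2^36 ≡ 1 (mod 109); 2^36 ≡ 1, so not a primitive root.
h = 3: 3^54 ≡ 1, 3^36 ≡ 63 (mod 109); 3^54 ≡ 1, so not a primitive root.
h = 4: 4^54 ≡ 1, 4^36 ≡ 1 (mod 109); 4^54 ≡ 1, so not a primitive root.
h = 5: 5^54 ≡ 1, 5^36 ≡ 63 (mod 109); 5^54 ≡ 1, so not a primitive root.
h = 6: 6^54 ≡ 108, 6^36 ≡ 63 (mod 109); none is 1, so 6 has order 108 and is a primitive root.
The smallest primitive root mod 109 is g = 6.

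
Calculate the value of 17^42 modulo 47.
Using repeated squaring. 42 = 32 + 8 + 2 (binary 101010). Repeated squaring mod 47: 17^1 ≡ 17; 17^2 ≡ 17² = 289 ≡ 7; 17^4 ≡ 7² = 49 ≡ 2; 17^8 ≡ 2² = 4 ≡ 4; 17^16 ≡ 4² = 16 ≡ 16; 17^32 ≡ 16² = 256 ≡ 21. Multiply: 17^42 = 17^32 × 17^8 × 17^2 ≡ 21 × 4 × 7 (mod 47): 21 × 4 = 84 ≡ 37; 37 × 7 = 259 ≡ 24. So 17^42 ≡ 24 (mod 47).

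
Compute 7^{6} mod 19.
1

Using successive squaring:
Binary expansion of 6: 110
Powers of 7 mod 19 (each is the square of the previous):
  7^1 ≡ 7 (mod 19)
  7^2 ≡ 7² = 49 ≡ 11 (mod 19)
  7^4 ≡ 11² = 121 ≡ 7 (mod 19)
6 = 4 + 2, so 7^6 = 7^4 × 7^2 ≡ 7 × 11 (mod 19)
Multiplying step by step:
  7 × 11 = 77 ≡ 1 (mod 19)
Result: 7^6 ≡ 1 (mod 19)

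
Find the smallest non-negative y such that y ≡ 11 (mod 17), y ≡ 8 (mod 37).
45

Using the Chinese Remainder Theorem:
M = product of moduli = 629
For equation 1: M_1 = 37, 37 ≡ 3 (mod 17), inverse of 37 mod 17 is 6 (check: 3 × 6 = 18 ≡ 1 (mod 17))
For equation 2: M_2 = 17, 17 ≡ 17 (mod 37), inverse of 17 mod 37 is 24 (check: 17 × 24 = 408 ≡ 1 (mod 37))
Combine: y ≡ Σ r_i×M_i×(M_i⁻¹ mod m_i) = 11×37×6 + 8×17×24 = 2442 + 3264 = 5706
5706 mod 629 = 45
y ≡ 45 (mod 629)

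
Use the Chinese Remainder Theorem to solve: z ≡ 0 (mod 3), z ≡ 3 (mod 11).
M = 3 × 11 = 33. M₁ = 11, y₁ ≡ 2 (mod 3). M₂ = 3, y₂ ≡ 4 (mod 11). z = 0×11×2 + 3×3×4 ≡ 3 (mod 33)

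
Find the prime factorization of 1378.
2 × 13 × 53

Divide by primes starting from smallest:
1378 ÷ 2 = 689
689 ÷ 13 = 53
53 ÷ 53 = 1

1378 = 2 × 13 × 53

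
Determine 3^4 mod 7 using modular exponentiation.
4 = 4 (binary 100). Repeated squaring mod 7: 3^1 ≡ 3; 3^2 ≡ 3² = 9 ≡ 2; 3^4 ≡ 2² = 4 ≡ 4. So 3^4 ≡ 4 (mod 7).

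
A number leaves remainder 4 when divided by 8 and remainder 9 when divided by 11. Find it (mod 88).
M = 8 × 11 = 88. M₁ = 11, y₁ ≡ 3 (mod 8). M₂ = 8, y₂ ≡ 7 (mod 11). t = 4×11×3 + 9×8×7 ≡ 20 (mod 88)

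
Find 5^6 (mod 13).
6 = 4 + 2 (binary 110). Repeated squaring mod 13: 5^1 ≡ 5; 5^2 ≡ 5² = 25 ≡ 12; 5^4 ≡ 12² = 144 ≡ 1. Multiply: 5^6 = 5^4 × 5^2 ≡ 1 × 12 (mod 13): 1 × 12 = 12 ≡ 12. So 5^6 ≡ 12 (mod 13).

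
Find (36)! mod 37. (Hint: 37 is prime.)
By Wilson's theorem, (36)! ≡ -1 ≡ 36 (mod 37)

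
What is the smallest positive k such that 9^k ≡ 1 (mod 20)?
Powers of 9 mod 20: 9^1≡9, 9^2≡1. Order = 2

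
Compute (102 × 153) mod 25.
6

(102 × 153) = 15606
15606 mod 25 = 6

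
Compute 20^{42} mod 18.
10

Using successive squaring:
Binary expansion of 42: 101010
Powers of 20 mod 18 (each is the square of the previous):
  20^1 ≡ 2 (mod 18)
  20^2 ≡ 2² = 4 ≡ 4 (mod 18)
  20^4 ≡ 4² = 16 ≡ 16 (mod 18)
  20^8 ≡ 16² = 256 ≡ 4 (mod 18)
  20^16 ≡ 4² = 16 ≡ 16 (mod 18)
  20^32 ≡ 16² = 256 ≡ 4 (mod 18)
42 = 32 + 8 + 2, so 20^42 = 20^32 × 20^8 × 20^2 ≡ 4 × 4 × 4 (mod 18)
Multiplying step by step:
  4 × 4 = 16 ≡ 16 (mod 18)
  16 × 4 = 64 ≡ 10 (mod 18)
Result: 20^42 ≡ 10 (mod 18)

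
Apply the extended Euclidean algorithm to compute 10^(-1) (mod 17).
Extended GCD: 10(-5) + 17(3) = 1. So 10^(-1) ≡ 12 ≡ 12 (mod 17). Verify: 10 × 12 = 120 ≡ 1 (mod 17)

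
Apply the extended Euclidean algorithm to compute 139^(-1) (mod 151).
Extended GCD: 139(-63) + 151(58) = 1. So 139^(-1) ≡ 88 ≡ 88 (mod 151). Verify: 139 × 88 = 12232 ≡ 1 (mod 151)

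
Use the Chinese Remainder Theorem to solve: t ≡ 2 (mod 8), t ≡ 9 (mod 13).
M = 8 × 13 = 104. M₁ = 13, y₁ ≡ 5 (mod 8). M₂ = 8, y₂ ≡ 5 (mod 13). t = 2×13×5 + 9×8×5 ≡ 74 (mod 104)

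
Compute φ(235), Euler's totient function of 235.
184

Prime factorization: 235 = 5 × 47
Using the formula φ(n) = n × Π(1 - 1/p) for each prime factor p:
φ(235) = 235 × (1 - 1/5) × (1 - 1/47)
φ(235) = 184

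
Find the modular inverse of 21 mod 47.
21^(-1) ≡ 9 (mod 47). Verification: 21 × 9 = 189 ≡ 1 (mod 47)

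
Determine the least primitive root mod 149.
p - 1 = 148 has prime divisors 2, 37. h is a primitive root mod 149 iff h^(148/q) ≢ 1 (mod 149) for each such q.
h = 2: 2^74 ≡ 148, 2^4 ≡ 16 (mod 149); none is 1, so 2 has order 148 and is a primitive root.
The smallest primitive root mod 149 is g = 2.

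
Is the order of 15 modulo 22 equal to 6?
No, the actual order is 5, not 6.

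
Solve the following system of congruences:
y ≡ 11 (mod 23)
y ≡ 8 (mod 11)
195

Using the Chinese Remainder Theorem:
M = product of moduli = 253
For equation 1: M_1 = 11, 11 ≡ 11 (mod 23), inverse of 11 mod 23 is 21 (check: 11 × 21 = 231 ≡ 1 (mod 23))
For equation 2: M_2 = 23, 23 ≡ 1 (mod 11), inverse of 23 mod 11 is 1 (check: 1 × 1 = 1 ≡ 1 (mod 11))
Combine: y ≡ Σ r_i×M_i×(M_i⁻¹ mod m_i) = 11×11×21 + 8×23×1 = 2541 + 184 = 2725
2725 mod 253 = 195
y ≡ 195 (mod 253)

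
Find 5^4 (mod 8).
4 = 4 (binary 100). Repeated squaring mod 8: 5^1 ≡ 5; 5^2 ≡ 5² = 25 ≡ 1; 5^4 ≡ 1² = 1 ≡ 1. So 5^4 ≡ 1 (mod 8).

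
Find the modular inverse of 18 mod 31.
18^(-1) ≡ 19 (mod 31). Verification: 18 × 19 = 342 ≡ 1 (mod 31)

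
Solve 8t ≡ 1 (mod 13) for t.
5

Using Extended Euclidean Algorithm:
gcd(8, 13) = 1
Bezout coefficients: 8 × 5 + 13 × -3 = 1
So 8 × 5 ≡ 1 (mod 13)
The inverse is 5 mod 13 = 5
Verification: 8 × 5 = 40 = 3 × 13 + 1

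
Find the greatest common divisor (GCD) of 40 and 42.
2

Using the Euclidean algorithm:
40 = 0 × 42 + 40
42 = 1 × 40 + 2
40 = 20 × 2 + 0

GCD(40, 42) = 2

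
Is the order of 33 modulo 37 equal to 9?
Yes, ord_37(33) = 9.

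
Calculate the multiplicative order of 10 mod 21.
Powers of 10 mod 21: 10^1≡10, 10^2≡16, 10^3≡13, 10^4≡4, 10^5≡19, 10^6≡1. Order = 6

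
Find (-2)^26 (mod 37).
Using repeated squaring. (-2) ≡ 35 (mod 37). 26 = 16 + 8 + 2 (binary 11010). Repeated squaring mod 37: 35^1 ≡ 35; 35^2 ≡ 35² = 1225 ≡ 4; 35^4 ≡ 4² = 16 ≡ 16; 35^8 ≡ 16² = 256 ≡ 34; 35^16 ≡ 34² = 1156 ≡ 9. Multiply: (-2)^26 ≡ 35^16 × 35^8 × 35^2 ≡ 9 × 34 × 4 (mod 37): 9 × 34 = 306 ≡ 10; 10 × 4 = 40 ≡ 3. So (-2)^26 ≡ 3 (mod 37).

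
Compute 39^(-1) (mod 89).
16

Using Extended Euclidean Algorithm:
gcd(39, 89) = 1
Bezout coefficients: 39 × 16 + 89 × -7 = 1
So 39 × 16 ≡ 1 (mod 89)
The inverse is 16 mod 89 = 16
Verification: 39 × 16 = 624 = 7 × 89 + 1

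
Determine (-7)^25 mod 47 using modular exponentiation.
Using repeated squaring. (-7) ≡ 40 (mod 47). 25 = 16 + 8 + 1 (binary 11001). Repeated squaring mod 47: 40^1 ≡ 40; 40^2 ≡ 40² = 1600 ≡ 2; 40^4 ≡ 2² = 4 ≡ 4; 40^8 ≡ 4² = 16 ≡ 16; 40^16 ≡ 16² = 256 ≡ 21. Multiply: (-7)^25 ≡ 40^16 × 40^8 × 40^1 ≡ 21 × 16 × 40 (mod 47): 21 × 16 = 336 ≡ 7; 7 × 40 = 280 ≡ 45. So (-7)^25 ≡ 45 (mod 47).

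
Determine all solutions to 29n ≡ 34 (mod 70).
6

Since gcd(29, 70) = 1 divides 34, a solution exists.
Multiply both sides by the inverse of 29 mod 70:
  29^(-1) mod 70 = 29
  x ≡ 29 × 34 ≡ 986 ≡ 6 (mod 70)
Verification: 29 × 6 = 174 = 2 × 70 + 34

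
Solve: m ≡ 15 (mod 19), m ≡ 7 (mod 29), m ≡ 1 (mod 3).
M = 19 × 29 × 3 = 1653. M₁ = 87, y₁ ≡ 7 (mod 19). M₂ = 57, y₂ ≡ 28 (mod 29). M₃ = 551, y₃ ≡ 2 (mod 3). m = 15×87×7 + 7×57×28 + 1×551×2 ≡ 1573 (mod 1653)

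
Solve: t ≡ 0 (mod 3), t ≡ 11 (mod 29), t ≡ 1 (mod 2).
M = 3 × 29 × 2 = 174. M₁ = 58, y₁ ≡ 1 (mod 3). M₂ = 6, y₂ ≡ 5 (mod 29). M₃ = 87, y₃ ≡ 1 (mod 2). t = 0×58×1 + 11×6×5 + 1×87×1 ≡ 69 (mod 174)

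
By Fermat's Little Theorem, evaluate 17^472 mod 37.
By Fermat: 17^{36} ≡ 1 (mod 37). 472 ≡ 4 (mod 36). So 17^{472} ≡ 17^{4} ≡ 12 (mod 37)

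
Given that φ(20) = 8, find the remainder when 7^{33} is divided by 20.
By Euler: 7^{8} ≡ 1 (mod 20) since gcd(7, 20) = 1. 33 = 4×8 + 1. So 7^{33} ≡ 7^{1} ≡ 7 (mod 20)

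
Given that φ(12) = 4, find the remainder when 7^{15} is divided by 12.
By Euler: 7^{4} ≡ 1 (mod 12) since gcd(7, 12) = 1. 15 = 3×4 + 3. So 7^{15} ≡ 7^{3} ≡ 7 (mod 12)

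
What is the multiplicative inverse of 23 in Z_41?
25

Using Extended Euclidean Algorithm:
gcd(23, 41) = 1
Bezout coefficients: 23 × -16 + 41 × 9 = 1
So 23 × -16 ≡ 1 (mod 41)
The inverse is -16 mod 41 = 25
Verification: 23 × 25 = 575 = 14 × 41 + 1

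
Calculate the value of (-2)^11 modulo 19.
Using repeated squaring. (-2) ≡ 17 (mod 19). 11 = 8 + 2 + 1 (binary 1011). Repeated squaring mod 19: 17^1 ≡ 17; 17^2 ≡ 17² = 289 ≡ 4; 17^4 ≡ 4² = 16 ≡ 16; 17^8 ≡ 16² = 256 ≡ 9. Multiply: (-2)^11 ≡ 17^8 × 17^2 × 17^1 ≡ 9 × 4 × 17 (mod 19): 9 × 4 = 36 ≡ 17; 17 × 17 = 289 ≡ 4. So (-2)^11 ≡ 4 (mod 19).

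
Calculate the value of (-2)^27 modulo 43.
Using repeated squaring. (-2) ≡ 41 (mod 43). 27 = 16 + 8 + 2 + 1 (binary 11011). Repeated squaring mod 43: 41^1 ≡ 41; 41^2 ≡ 41² = 1681 ≡ 4; 41^4 ≡ 4² = 16 ≡ 16; 41^8 ≡ 16² = 256 ≡ 41; 41^16 ≡ 41² = 1681 ≡ 4. Multiply: (-2)^27 ≡ 41^16 × 41^8 × 41^2 × 41^1 ≡ 4 × 41 × 4 × 41 (mod 43): 4 × 41 = 164 ≡ 35; 35 × 4 = 140 ≡ 11; 11 × 41 = 451 ≡ 21. So (-2)^27 ≡ 21 (mod 43).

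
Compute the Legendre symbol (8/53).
(8/53) = 8^{26} mod 53 = -1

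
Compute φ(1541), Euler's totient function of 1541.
1452

Prime factorization: 1541 = 23 × 67
Using the formula φ(n) = n × Π(1 - 1/p) for each prime factor p:
φ(1541) = 1541 × (1 - 1/23) × (1 - 1/67)
φ(1541) = 1452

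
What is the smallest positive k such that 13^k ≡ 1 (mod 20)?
Powers of 13 mod 20: 13^1≡13, 13^2≡9, 13^3≡17, 13^4≡1. Order = 4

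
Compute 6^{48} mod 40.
16

Using successive squaring:
Binary expansion of 48: 110000
Powers of 6 mod 40 (each is the square of the previous):
  6^1 ≡ 6 (mod 40)
  6^2 ≡ 6² = 36 ≡ 36 (mod 40)
  6^4 ≡ 36² = 1296 ≡ 16 (mod 40)
  6^8 ≡ 16² = 256 ≡ 16 (mod 40)
  6^16 ≡ 16² = 256 ≡ 16 (mod 40)
  6^32 ≡ 16² = 256 ≡ 16 (mod 40)
48 = 32 + 16, so 6^48 = 6^32 × 6^16 ≡ 16 × 16 (mod 40)
Multiplying step by step:
  16 × 16 = 256 ≡ 16 (mod 40)
Result: 6^48 ≡ 16 (mod 40)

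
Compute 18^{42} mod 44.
16

Using successive squaring:
Binary expansion of 42: 101010
Powers of 18 mod 44 (each is the square of the previous):
  18^1 ≡ 18 (mod 44)
  18^2 ≡ 18² = 324 ≡ 16 (mod 44)
  18^4 ≡ 16² = 256 ≡ 36 (mod 44)
  18^8 ≡ 36² = 1296 ≡ 20 (mod 44)
  18^16 ≡ 20² = 400 ≡ 4 (mod 44)
  18^32 ≡ 4² = 16 ≡ 16 (mod 44)
42 = 32 + 8 + 2, so 18^42 = 18^32 × 18^8 × 18^2 ≡ 16 × 20 × 16 (mod 44)
Multiplying step by step:
  16 × 20 = 320 ≡ 12 (mod 44)
  12 × 16 = 192 ≡ 16 (mod 44)
Result: 18^42 ≡ 16 (mod 44)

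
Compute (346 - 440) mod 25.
6

(346 - 440) = -94
-94 mod 25 = 6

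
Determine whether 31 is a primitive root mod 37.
p - 1 = 36 has prime divisors 2, 3. Check 31^(36/q) mod 37 for each: 31^(36/2) = 31^18 ≡ 36, 31^(36/3) = 31^12 ≡ 1 (mod 37). Since 31^12 ≡ 1 (mod 37), the order of 31 divides 12 (in fact the order is 4) ≠ 36, so it is not a primitive root.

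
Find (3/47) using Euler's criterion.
(3/47) = 3^{23} mod 47 = 1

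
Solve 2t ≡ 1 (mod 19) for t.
10

Using Extended Euclidean Algorithm:
gcd(2, 19) = 1
Bezout coefficients: 2 × -9 + 19 × 1 = 1
So 2 × -9 ≡ 1 (mod 19)
The inverse is -9 mod 19 = 10
Verification: 2 × 10 = 20 = 1 × 19 + 1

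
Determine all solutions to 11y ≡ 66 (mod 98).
6

Since gcd(11, 98) = 1 divides 66, a solution exists.
Multiply both sides by the inverse of 11 mod 98:
  11^(-1) mod 98 = 9
  x ≡ 9 × 66 ≡ 594 ≡ 6 (mod 98)
Verification: 11 × 6 = 66 = 0 × 98 + 66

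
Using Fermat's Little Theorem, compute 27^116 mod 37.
By Fermat: 27^{36} ≡ 1 (mod 37). 116 = 3×36 + 8. So 27^{116} ≡ 27^{8} ≡ 26 (mod 37)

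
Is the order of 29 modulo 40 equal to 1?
No, the actual order is 2, not 1.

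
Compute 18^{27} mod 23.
3

Using successive squaring:
Binary expansion of 27: 11011
Powers of 18 mod 23 (each is the square of the previous):
  18^1 ≡ 18 (mod 23)
  18^2 ≡ 18² = 324 ≡ 2 (mod 23)
  18^4 ≡ 2² = 4 ≡ 4 (mod 23)
  18^8 ≡ 4² = 16 ≡ 16 (mod 23)
  18^16 ≡ 16² = 256 ≡ 3 (mod 23)
27 = 16 + 8 + 2 + 1, so 18^27 = 18^16 × 18^8 × 18^2 × 18^1 ≡ 3 × 16 × 2 × 18 (mod 23)
Multiplying step by step:
  3 × 16 = 48 ≡ 2 (mod 23)
  2 × 2 = 4 ≡ 4 (mod 23)
  4 × 18 = 72 ≡ 3 (mod 23)
Result: 18^27 ≡ 3 (mod 23)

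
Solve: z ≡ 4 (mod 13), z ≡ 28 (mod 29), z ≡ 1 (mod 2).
M = 13 × 29 × 2 = 754. M₁ = 58, y₁ ≡ 11 (mod 13). M₂ = 26, y₂ ≡ 19 (mod 29). M₃ = 377, y₃ ≡ 1 (mod 2). z = 4×58×11 + 28×26×19 + 1×377×1 ≡ 173 (mod 754)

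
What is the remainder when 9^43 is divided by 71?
Using repeated squaring. 43 = 32 + 8 + 2 + 1 (binary 101011). Repeated squaring mod 71: 9^1 ≡ 9; 9^2 ≡ 9² = 81 ≡ 10; 9^4 ≡ 10² = 100 ≡ 29; 9^8 ≡ 29² = 841 ≡ 60; 9^16 ≡ 60² = 3600 ≡ 50; 9^32 ≡ 50² = 2500 ≡ 15. Multiply: 9^43 = 9^32 × 9^8 × 9^2 × 9^1 ≡ 15 × 60 × 10 × 9 (mod 71): 15 × 60 = 900 ≡ 48; 48 × 10 = 480 ≡ 54; 54 × 9 = 486 ≡ 60. So 9^43 ≡ 60 (mod 71).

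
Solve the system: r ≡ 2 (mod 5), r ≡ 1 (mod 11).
M = 5 × 11 = 55. M₁ = 11, y₁ ≡ 1 (mod 5). M₂ = 5, y₂ ≡ 9 (mod 11). r = 2×11×1 + 1×5×9 ≡ 12 (mod 55)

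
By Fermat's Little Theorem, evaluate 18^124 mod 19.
By Fermat: 18^{18} ≡ 1 (mod 19). 124 = 6×18 + 16. So 18^{124} ≡ 18^{16} ≡ 1 (mod 19)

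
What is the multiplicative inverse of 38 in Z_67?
30

Using Extended Euclidean Algorithm:
gcd(38, 67) = 1
Bezout coefficients: 38 × 30 + 67 × -17 = 1
So 38 × 30 ≡ 1 (mod 67)
The inverse is 30 mod 67 = 30
Verification: 38 × 30 = 1140 = 17 × 67 + 1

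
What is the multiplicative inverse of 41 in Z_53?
22

Using Extended Euclidean Algorithm:
gcd(41, 53) = 1
Bezout coefficients: 41 × 22 + 53 × -17 = 1
So 41 × 22 ≡ 1 (mod 53)
The inverse is 22 mod 53 = 22
Verification: 41 × 22 = 902 = 17 × 53 + 1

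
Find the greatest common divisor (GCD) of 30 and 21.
3

Using the Euclidean algorithm:
30 = 1 × 21 + 9
21 = 2 × 9 + 3
9 = 3 × 3 + 0

GCD(30, 21) = 3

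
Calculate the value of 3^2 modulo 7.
2 = 2 (binary 10). Repeated squaring mod 7: 3^1 ≡ 3; 3^2 ≡ 3² = 9 ≡ 2. So 3^2 ≡ 2 (mod 7).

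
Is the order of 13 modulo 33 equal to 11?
No, the actual order is 10, not 11.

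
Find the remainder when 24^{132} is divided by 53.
By Fermat: 24^{52} ≡ 1 (mod 53). 132 = 2×52 + 28. So 24^{132} ≡ 24^{28} ≡ 46 (mod 53)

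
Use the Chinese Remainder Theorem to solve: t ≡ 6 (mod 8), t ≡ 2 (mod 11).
M = 8 × 11 = 88. M₁ = 11, y₁ ≡ 3 (mod 8). M₂ = 8, y₂ ≡ 7 (mod 11). t = 6×11×3 + 2×8×7 ≡ 46 (mod 88)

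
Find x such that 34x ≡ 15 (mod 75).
60

Since gcd(34, 75) = 1 divides 15, a solution exists.
Multiply both sides by the inverse of 34 mod 75:
  34^(-1) mod 75 = 64
  x ≡ 64 × 15 ≡ 960 ≡ 60 (mod 75)
Verification: 34 × 60 = 2040 = 27 × 75 + 15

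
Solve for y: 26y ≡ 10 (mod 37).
26

Since gcd(26, 37) = 1 divides 10, a solution exists.
Multiply both sides by the inverse of 26 mod 37:
  26^(-1) mod 37 = 10
  x ≡ 10 × 10 ≡ 100 ≡ 26 (mod 37)
Verification: 26 × 26 = 676 = 18 × 37 + 10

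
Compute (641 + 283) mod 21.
0

(641 + 283) = 924
924 mod 21 = 0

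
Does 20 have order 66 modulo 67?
p - 1 = 66 has prime divisors 2, 3, 11. Check 20^(66/q) mod 67 for each: 20^(66/2) = 20^33 ≡ 66, 20^(66/3) = 20^22 ≡ 29, 20^(66/11) = 20^6 ≡ 59 (mod 67). None of these is 1, so 20 has order 66 = φ(67), so it is a primitive root mod 67.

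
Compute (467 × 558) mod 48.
42

(467 × 558) = 260586
260586 mod 48 = 42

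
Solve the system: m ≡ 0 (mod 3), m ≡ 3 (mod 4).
M = 3 × 4 = 12. M₁ = 4, y₁ ≡ 1 (mod 3). M₂ = 3, y₂ ≡ 3 (mod 4). m = 0×4×1 + 3×3×3 ≡ 3 (mod 12)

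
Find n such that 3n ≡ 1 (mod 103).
3^(-1) ≡ 69 (mod 103). Verification: 3 × 69 = 207 ≡ 1 (mod 103)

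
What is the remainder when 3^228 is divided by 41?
Using Fermat: 3^{40} ≡ 1 (mod 41). 228 ≡ 28 (mod 40). So 3^{228} ≡ 3^{28} ≡ 40 (mod 41)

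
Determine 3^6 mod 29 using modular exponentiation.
6 = 4 + 2 (binary 110). Repeated squaring mod 29: 3^1 ≡ 3; 3^2 ≡ 3² = 9 ≡ 9; 3^4 ≡ 9² = 81 ≡ 23. Multiply: 3^6 = 3^4 × 3^2 ≡ 23 × 9 (mod 29): 23 × 9 = 207 ≡ 4. So 3^6 ≡ 4 (mod 29).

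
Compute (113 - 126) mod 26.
13

(113 - 126) = -13
-13 mod 26 = 13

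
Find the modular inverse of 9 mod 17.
9^(-1) ≡ 2 (mod 17). Verification: 9 × 2 = 18 ≡ 1 (mod 17)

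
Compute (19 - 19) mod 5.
0

(19 - 19) = 0
0 mod 5 = 0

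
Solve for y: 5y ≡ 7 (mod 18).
5

Since gcd(5, 18) = 1 divides 7, a solution exists.
Multiply both sides by the inverse of 5 mod 18:
  5^(-1) mod 18 = 11
  x ≡ 11 × 7 ≡ 77 ≡ 5 (mod 18)
Verification: 5 × 5 = 25 = 1 × 18 + 7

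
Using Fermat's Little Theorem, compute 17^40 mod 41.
By Fermat's Little Theorem, 17^{40} ≡ 1 (mod 41) since 41 is prime and gcd(17, 41) = 1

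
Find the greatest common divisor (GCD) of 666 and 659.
1

Using the Euclidean algorithm:
666 = 1 × 659 + 7
659 = 94 × 7 + 1
7 = 7 × 1 + 0

GCD(666, 659) = 1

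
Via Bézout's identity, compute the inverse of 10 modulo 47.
Extended GCD: 10(-14) + 47(3) = 1. So 10^(-1) ≡ 33 ≡ 33 (mod 47). Verify: 10 × 33 = 330 ≡ 1 (mod 47)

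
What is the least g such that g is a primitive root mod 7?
p - 1 = 6 has prime divisors 2, 3. h is a primitive root mod 7 iff h^(6/q) ≢ 1 (mod 7) for each such q.
h = 2: 2^3 ≡ 1, 2^2 ≡ 4 (mod 7); 2^3 ≡ 1, so not a primitive root.
h = 3: 3^3 ≡ 6, 3^2 ≡ 2 (mod 7); none is 1, so 3 has order 6 and is a primitive root.
The smallest primitive root mod 7 is g = 3.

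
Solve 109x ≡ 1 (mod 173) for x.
109^(-1) ≡ 100 (mod 173). Verification: 109 × 100 = 10900 ≡ 1 (mod 173)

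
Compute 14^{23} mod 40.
24

Using successive squaring:
Binary expansion of 23: 10111
Powers of 14 mod 40 (each is the square of the previous):
  14^1 ≡ 14 (mod 40)
  14^2 ≡ 14² = 196 ≡ 36 (mod 40)
  14^4 ≡ 36² = 1296 ≡ 16 (mod 40)
  14^8 ≡ 16² = 256 ≡ 16 (mod 40)
  14^16 ≡ 16² = 256 ≡ 16 (mod 40)
23 = 16 + 4 + 2 + 1, so 14^23 = 14^16 × 14^4 × 14^2 × 14^1 ≡ 16 × 16 × 36 × 14 (mod 40)
Multiplying step by step:
  16 × 16 = 256 ≡ 16 (mod 40)
  16 × 36 = 576 ≡ 16 (mod 40)
  16 × 14 = 224 ≡ 24 (mod 40)
Result: 14^23 ≡ 24 (mod 40)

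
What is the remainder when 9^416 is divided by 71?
Using Fermat: 9^{70} ≡ 1 (mod 71). 416 ≡ 66 (mod 70). So 9^{416} ≡ 9^{66} ≡ 49 (mod 71)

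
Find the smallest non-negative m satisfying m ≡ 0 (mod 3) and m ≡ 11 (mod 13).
M = 3 × 13 = 39. M₁ = 13, y₁ ≡ 1 (mod 3). M₂ = 3, y₂ ≡ 9 (mod 13). m = 0×13×1 + 11×3×9 ≡ 24 (mod 39)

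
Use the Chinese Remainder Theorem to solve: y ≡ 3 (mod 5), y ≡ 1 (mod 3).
13

Using the Chinese Remainder Theorem:
M = product of moduli = 15
For equation 1: M_1 = 3, 3 ≡ 3 (mod 5), inverse of 3 mod 5 is 2 (check: 3 × 2 = 6 ≡ 1 (mod 5))
For equation 2: M_2 = 5, 5 ≡ 2 (mod 3), inverse of 5 mod 3 is 2 (check: 2 × 2 = 4 ≡ 1 (mod 3))
Combine: y ≡ Σ r_i×M_i×(M_i⁻¹ mod m_i) = 3×3×2 + 1×5×2 = 18 + 10 = 28
28 mod 15 = 13
y ≡ 13 (mod 15)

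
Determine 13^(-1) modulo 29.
13^(-1) ≡ 9 (mod 29). Verification: 13 × 9 = 117 ≡ 1 (mod 29)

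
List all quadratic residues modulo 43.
QRs mod 43: {1, 4, 6, 9, 10, 11, 13, 14, 15, 16, 17, 21, 23, 24, 25, 31, 35, 36, 38, 40, 41}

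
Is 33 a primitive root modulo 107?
No

To verify, check if 33^(106/q) ≢ 1 (mod 107) for each prime divisor q of 106
Divisors of 106 = 106: [1, 2, 53, 106]
  33^(106/2) = 33^53 ≡ 1 (mod 107)
  33^(106/53) = 33^2 ≡ 19 (mod 107)
Conclusion: 33 is not a primitive root modulo 107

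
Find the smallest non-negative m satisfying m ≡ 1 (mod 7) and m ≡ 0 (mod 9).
M = 7 × 9 = 63. M₁ = 9, y₁ ≡ 4 (mod 7). M₂ = 7, y₂ ≡ 4 (mod 9). m = 1×9×4 + 0×7×4 ≡ 36 (mod 63)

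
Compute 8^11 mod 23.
Using repeated squaring. 11 = 8 + 2 + 1 (binary 1011). Repeated squaring mod 23: 8^1 ≡ 8; 8^2 ≡ 8² = 64 ≡ 18; 8^4 ≡ 18² = 324 ≡ 2; 8^8 ≡ 2² = 4 ≡ 4. Multiply: 8^11 = 8^8 × 8^2 × 8^1 ≡ 4 × 18 × 8 (mod 23): 4 × 18 = 72 ≡ 3; 3 × 8 = 24 ≡ 1. So 8^11 ≡ 1 (mod 23).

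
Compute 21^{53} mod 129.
78

Using successive squaring:
Binary expansion of 53: 110101
Powers of 21 mod 129 (each is the square of the previous):
  21^1 ≡ 21 (mod 129)
  21^2 ≡ 21² = 441 ≡ 54 (mod 129)
  21^4 ≡ 54² = 2916 ≡ 78 (mod 129)
  21^8 ≡ 78² = 6084 ≡ 21 (mod 129)
  21^16 ≡ 21² = 441 ≡ 54 (mod 129)
  21^32 ≡ 54² = 2916 ≡ 78 (mod 129)
53 = 32 + 16 + 4 + 1, so 21^53 = 21^32 × 21^16 × 21^4 × 21^1 ≡ 78 × 54 × 78 × 21 (mod 129)
Multiplying step by step:
  78 × 54 = 4212 ≡ 84 (mod 129)
  84 × 78 = 6552 ≡ 102 (mod 129)
  102 × 21 = 2142 ≡ 78 (mod 129)
Result: 21^53 ≡ 78 (mod 129)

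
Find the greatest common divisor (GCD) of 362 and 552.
2

Using the Euclidean algorithm:
362 = 0 × 552 + 362
552 = 1 × 362 + 190
362 = 1 × 190 + 172
190 = 1 × 172 + 18
172 = 9 × 18 + 10
18 = 1 × 10 + 8
10 = 1 × 8 + 2
8 = 4 × 2 + 0

GCD(362, 552) = 2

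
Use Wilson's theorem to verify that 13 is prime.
(12)! mod 13 = 12. Since this equals -1 (mod 13), Wilson confirms 13 is prime.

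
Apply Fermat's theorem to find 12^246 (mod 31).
By Fermat: 12^{30} ≡ 1 (mod 31). 246 ≡ 6 (mod 30). So 12^{246} ≡ 12^{6} ≡ 2 (mod 31)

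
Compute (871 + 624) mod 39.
13

(871 + 624) = 1495
1495 mod 39 = 13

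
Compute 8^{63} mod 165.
17

Using successive squaring:
Binary expansion of 63: 111111
Powers of 8 mod 165 (each is the square of the previous):
  8^1 ≡ 8 (mod 165)
  8^2 ≡ 8² = 64 ≡ 64 (mod 165)
  8^4 ≡ 64² = 4096 ≡ 136 (mod 165)
  8^8 ≡ 136² = 18496 ≡ 16 (mod 165)
  8^16 ≡ 16² = 256 ≡ 91 (mod 165)
  8^32 ≡ 91² = 8281 ≡ 31 (mod 165)
63 = 32 + 16 + 8 + 4 + 2 + 1, so 8^63 = 8^32 × 8^16 × 8^8 × 8^4 × 8^2 × 8^1 ≡ 31 × 91 × 16 × 136 × 64 × 8 (mod 165)
Multiplying step by step:
  31 × 91 = 2821 ≡ 16 (mod 165)
  16 × 16 = 256 ≡ 91 (mod 165)
  91 × 136 = 12376 ≡ 1 (mod 165)
  1 × 64 = 64 ≡ 64 (mod 165)
  64 × 8 = 512 ≡ 17 (mod 165)
Result: 8^63 ≡ 17 (mod 165)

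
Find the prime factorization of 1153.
1153

Divide by primes starting from smallest:
1153 ÷ 1153 = 1

1153 = 1153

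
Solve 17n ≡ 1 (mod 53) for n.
25

Using Extended Euclidean Algorithm:
gcd(17, 53) = 1
Bezout coefficients: 17 × 25 + 53 × -8 = 1
So 17 × 25 ≡ 1 (mod 53)
The inverse is 25 mod 53 = 25
Verification: 17 × 25 = 425 = 8 × 53 + 1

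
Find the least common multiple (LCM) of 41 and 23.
943

First find GCD(41, 23) using the Euclidean algorithm:
41 = 1 × 23 + 18
23 = 1 × 18 + 5
18 = 3 × 5 + 3
5 = 1 × 3 + 2
3 = 1 × 2 + 1
2 = 2 × 1 + 0
GCD(41, 23) = 1

LCM formula: LCM(a, b) = (a × b) / GCD(a, b)
LCM(41, 23) = (41 × 23) / 1
LCM(41, 23) = 943 / 1
LCM(41, 23) = 943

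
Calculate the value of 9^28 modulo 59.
Using repeated squaring. 28 = 16 + 8 + 4 (binary 11100). Repeated squaring mod 59: 9^1 ≡ 9; 9^2 ≡ 9² = 81 ≡ 22; 9^4 ≡ 22² = 484 ≡ 12; 9^8 ≡ 12² = 144 ≡ 26; 9^16 ≡ 26² = 676 ≡ 27. Multiply: 9^28 = 9^16 × 9^8 × 9^4 ≡ 27 × 26 × 12 (mod 59): 27 × 26 = 702 ≡ 53; 53 × 12 = 636 ≡ 46. So 9^28 ≡ 46 (mod 59).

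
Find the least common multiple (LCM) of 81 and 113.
9153

First find GCD(81, 113) using the Euclidean algorithm:
81 = 0 × 113 + 81
113 = 1 × 81 + 32
81 = 2 × 32 + 17
32 = 1 × 17 + 15
17 = 1 × 15 + 2
15 = 7 × 2 + 1
2 = 2 × 1 + 0
GCD(81, 113) = 1

LCM formula: LCM(a, b) = (a × b) / GCD(a, b)
LCM(81, 113) = (81 × 113) / 1
LCM(81, 113) = 9153 / 1
LCM(81, 113) = 9153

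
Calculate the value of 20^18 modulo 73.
Using repeated squaring. 18 = 16 + 2 (binary 10010). Repeated squaring mod 73: 20^1 ≡ 20; 20^2 ≡ 20² = 400 ≡ 35; 20^4 ≡ 35² = 1225 ≡ 57; 20^8 ≡ 57² = 3249 ≡ 37; 20^16 ≡ 37² = 1369 ≡ 55. Multiply: 20^18 = 20^16 × 20^2 ≡ 55 × 35 (mod 73): 55 × 35 = 1925 ≡ 27. So 20^18 ≡ 27 (mod 73).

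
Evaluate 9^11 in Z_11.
Using Fermat: 9^{10} ≡ 1 (mod 11). 11 ≡ 1 (mod 10). So 9^{11} ≡ 9^{1} ≡ 9 (mod 11)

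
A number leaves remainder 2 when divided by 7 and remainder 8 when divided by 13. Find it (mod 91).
M = 7 × 13 = 91. M₁ = 13, y₁ ≡ 6 (mod 7). M₂ = 7, y₂ ≡ 2 (mod 13). t = 2×13×6 + 8×7×2 ≡ 86 (mod 91)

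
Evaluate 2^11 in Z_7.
Using Fermat: 2^{6} ≡ 1 (mod 7). 11 ≡ 5 (mod 6). So 2^{11} ≡ 2^{5} ≡ 4 (mod 7)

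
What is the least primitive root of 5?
2

A primitive root g modulo p has order p-1 = 4
Prime divisors of 4: [2]
g is a primitive root iff g^(4/q) ≢ 1 (mod 5) for each prime divisor q
Testing small values:
  g = 2: 2^2 ≡ 4 (mod 5) → none is 1, primitive root!
The smallest primitive root is 2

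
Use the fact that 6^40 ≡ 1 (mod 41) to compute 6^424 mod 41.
By Fermat: 6^{40} ≡ 1 (mod 41). 424 ≡ 24 (mod 40). So 6^{424} ≡ 6^{24} ≡ 16 (mod 41)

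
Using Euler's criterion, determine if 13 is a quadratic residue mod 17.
By Euler's criterion: 13^{8} ≡ 1 (mod 17). Since this equals 1, 13 is a QR.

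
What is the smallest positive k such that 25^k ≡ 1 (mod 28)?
Powers of 25 mod 28: 25^1≡25, 25^2≡9, 25^3≡1. Order = 3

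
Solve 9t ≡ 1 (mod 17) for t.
9^(-1) ≡ 2 (mod 17). Verification: 9 × 2 = 18 ≡ 1 (mod 17)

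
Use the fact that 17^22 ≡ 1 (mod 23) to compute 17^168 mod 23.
By Fermat: 17^{22} ≡ 1 (mod 23). 168 = 7×22 + 14. So 17^{168} ≡ 17^{14} ≡ 9 (mod 23)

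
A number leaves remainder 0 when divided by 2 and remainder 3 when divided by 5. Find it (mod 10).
M = 2 × 5 = 10. M₁ = 5, y₁ ≡ 1 (mod 2). M₂ = 2, y₂ ≡ 3 (mod 5). x = 0×5×1 + 3×2×3 ≡ 8 (mod 10)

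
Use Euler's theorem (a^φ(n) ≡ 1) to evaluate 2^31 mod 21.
By Euler: 2^{12} ≡ 1 (mod 21) since gcd(2, 21) = 1. 31 = 2×12 + 7. So 2^{31} ≡ 2^{7} ≡ 2 (mod 21)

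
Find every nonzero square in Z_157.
QRs mod 157: {1, 3, 4, 9, 10, 11, 12, 13, 14, 16, 17, 19, 25, 27, 30, 31, 33, 35, 36, 37, 39, 40, 42, 44, 46, 47, 48, 49, 51, 52, 56, 57, 58, 64, 67, 68, 71, 75, 76, 81, 82, 86, 89, 90, 93, 99, 100, 101, 105, 106, 108, 109, 110, 111, 113, 115, 117, 118, 120, 121, 122, 124, 126, 127, 130, 132, 138, 140, 141, 143, 144, 145, 146, 147, 148, 153, 154, 156}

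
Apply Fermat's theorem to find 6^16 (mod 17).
By Fermat's Little Theorem, 6^{16} ≡ 1 (mod 17) since 17 is prime and gcd(6, 17) = 1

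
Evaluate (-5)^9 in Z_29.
(-5) ≡ 24 (mod 29). 9 = 8 + 1 (binary 1001). Repeated squaring mod 29: 24^1 ≡ 24; 24^2 ≡ 24² = 576 ≡ 25; 24^4 ≡ 25² = 625 ≡ 16; 24^8 ≡ 16² = 256 ≡ 24. Multiply: (-5)^9 ≡ 24^8 × 24^1 ≡ 24 × 24 (mod 29): 24 × 24 = 576 ≡ 25. So (-5)^9 ≡ 25 (mod 29).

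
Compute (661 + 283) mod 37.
19

(661 + 283) = 944
944 mod 37 = 19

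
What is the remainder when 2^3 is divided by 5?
3 = 2 + 1 (binary 11). Repeated squaring mod 5: 2^1 ≡ 2; 2^2 ≡ 2² = 4 ≡ 4. Multiply: 2^3 = 2^2 × 2^1 ≡ 4 × 2 (mod 5): 4 × 2 = 8 ≡ 3. So 2^3 ≡ 3 (mod 5).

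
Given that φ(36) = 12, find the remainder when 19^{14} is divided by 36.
By Euler: 19^{12} ≡ 1 (mod 36) since gcd(19, 36) = 1. 14 = 1×12 + 2. So 19^{14} ≡ 19^{2} ≡ 1 (mod 36)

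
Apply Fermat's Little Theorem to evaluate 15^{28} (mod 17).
16

By Fermat's Little Theorem, a^(p-1) ≡ 1 (mod p) for prime p and gcd(a, p) = 1
Here p = 17, so 15^16 ≡ 1 (mod 17)
We can reduce the exponent: 28 mod 16 = 12
So 15^28 ≡ 15^12 (mod 17)
Computing: 15^12 mod 17 = 16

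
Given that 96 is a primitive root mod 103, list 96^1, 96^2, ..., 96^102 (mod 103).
g^1, g^2, ..., g^{102} mod 103: {96, 49, 69, 32, 85, 23, 45, 97, 42, 15, 101, 14, 5, 68, 39, 36, 57, 13, 12, 19, 73, 4, 75, 93, 70, 25, 31, 92, 77, 79, 65, 60, 95, 56, 20, 66, 53, 41, 22, 52, 48, 76, 86, 16, 94, 63, 74, 100, 21, 59, 102, 7, 54, 34, 71, 18, 80, 58, 6, 61, 88, 2, 89, 98, 35, 64, 67, 46, 90, 91, 84, 30, 99, 28, 10, 33, 78, 72, 11, 26, 24, 38, 43, 8, 47, 83, 37, 50, 62, 81, 51, 55, 27, 17, 87, 9, 40, 29, 3, 82, 44, 1}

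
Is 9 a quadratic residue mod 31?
By Euler's criterion: 9^{15} ≡ 1 (mod 31). Since this equals 1, 9 is a QR.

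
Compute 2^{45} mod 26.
18

Using successive squaring:
Binary expansion of 45: 101101
Powers of 2 mod 26 (each is the square of the previous):
  2^1 ≡ 2 (mod 26)
  2^2 ≡ 2² = 4 ≡ 4 (mod 26)
  2^4 ≡ 4² = 16 ≡ 16 (mod 26)
  2^8 ≡ 16² = 256 ≡ 22 (mod 26)
  2^16 ≡ 22² = 484 ≡ 16 (mod 26)
  2^32 ≡ 16² = 256 ≡ 22 (mod 26)
45 = 32 + 8 + 4 + 1, so 2^45 = 2^32 × 2^8 × 2^4 × 2^1 ≡ 22 × 22 × 16 × 2 (mod 26)
Multiplying step by step:
  22 × 22 = 484 ≡ 16 (mod 26)
  16 × 16 = 256 ≡ 22 (mod 26)
  22 × 2 = 44 ≡ 18 (mod 26)
Result: 2^45 ≡ 18 (mod 26)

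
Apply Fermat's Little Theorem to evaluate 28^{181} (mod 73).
45

By Fermat's Little Theorem, a^(p-1) ≡ 1 (mod p) for prime p and gcd(a, p) = 1
Here p = 73, so 28^72 ≡ 1 (mod 73)
We can reduce the exponent: 181 mod 72 = 37
So 28^181 ≡ 28^37 (mod 73)
Computing: 28^37 mod 73 = 45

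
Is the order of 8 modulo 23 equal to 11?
Yes, ord_23(8) = 11.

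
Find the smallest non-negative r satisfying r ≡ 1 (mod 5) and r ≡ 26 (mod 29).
M = 5 × 29 = 145. M₁ = 29, y₁ ≡ 4 (mod 5). M₂ = 5, y₂ ≡ 6 (mod 29). r = 1×29×4 + 26×5×6 ≡ 26 (mod 145)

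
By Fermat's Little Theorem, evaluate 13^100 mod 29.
By Fermat: 13^{28} ≡ 1 (mod 29). 100 = 3×28 + 16. So 13^{100} ≡ 13^{16} ≡ 24 (mod 29)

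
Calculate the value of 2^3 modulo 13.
3 = 2 + 1 (binary 11). Repeated squaring mod 13: 2^1 ≡ 2; 2^2 ≡ 2² = 4 ≡ 4. Multiply: 2^3 = 2^2 × 2^1 ≡ 4 × 2 (mod 13): 4 × 2 = 8 ≡ 8. So 2^3 ≡ 8 (mod 13).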